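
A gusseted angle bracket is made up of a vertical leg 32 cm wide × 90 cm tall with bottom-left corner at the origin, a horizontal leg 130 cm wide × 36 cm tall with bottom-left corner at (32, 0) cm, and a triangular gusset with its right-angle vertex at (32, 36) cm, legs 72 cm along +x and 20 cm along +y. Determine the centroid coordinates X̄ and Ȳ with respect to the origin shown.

Part | A | x̄ᵢ | ȳᵢ | A·x̄ᵢ | A·ȳᵢ
vertical leg | 2880.00 | 16.00 | 45.00 | 46080.00 | 129600.00
horizontal leg | 4680.00 | 97.00 | 18.00 | 453960.00 | 84240.00
gusset | 720.00 | 56.00 | 42.67 | 40320.00 | 30720.00
Σ | 8280.00 |  |  | 540360.00 | 244560.00
X̄ = 540360.00 / 8280.00 = 65.26 cm
Ȳ = 244560.00 / 8280.00 = 29.54 cm

X̄ = 65.26 cm, Ȳ = 29.54 cm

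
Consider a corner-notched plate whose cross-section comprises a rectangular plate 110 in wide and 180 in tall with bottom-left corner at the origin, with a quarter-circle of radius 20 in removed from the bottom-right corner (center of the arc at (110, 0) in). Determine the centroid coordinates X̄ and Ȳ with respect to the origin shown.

X̄ = 54.25 in, Ȳ = 91.31 in

plate: A = 110 × 180 = 19800.00, centroid at (55.00, 90.00).
removed quarter-circle: A = −¼π·20² = -314.16, centroid at (101.51, 8.49).
ΣA = 19485.84 in²
ΣAX̄ = (19800.00)(55.00) + (-314.16)(101.51) = 1057109.15 in³
ΣAȲ = (19800.00)(90.00) + (-314.16)(8.49) = 1779333.33 in³
X̄ = 1057109.15 / 19485.84 = 54.25 in
Ȳ = 1779333.33 / 19485.84 = 91.31 in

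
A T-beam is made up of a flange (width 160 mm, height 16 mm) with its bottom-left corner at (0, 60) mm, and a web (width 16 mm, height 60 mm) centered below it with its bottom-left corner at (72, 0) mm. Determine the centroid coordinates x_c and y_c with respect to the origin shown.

Part | A | x̄ᵢ | ȳᵢ | A·x̄ᵢ | A·ȳᵢ
web | 960.00 | 80.00 | 30.00 | 76800.00 | 28800.00
flange | 2560.00 | 80.00 | 68.00 | 204800.00 | 174080.00
Σ | 3520.00 |  |  | 281600.00 | 202880.00
x_c = 281600.00 / 3520.00 = 80.00 mm
y_c = 202880.00 / 3520.00 = 57.64 mm

x_c = 80.00 mm, y_c = 57.64 mm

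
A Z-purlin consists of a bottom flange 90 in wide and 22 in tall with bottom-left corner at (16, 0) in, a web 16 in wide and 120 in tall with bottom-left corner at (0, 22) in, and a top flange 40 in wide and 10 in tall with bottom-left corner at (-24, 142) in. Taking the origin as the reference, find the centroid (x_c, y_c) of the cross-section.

x_c = 31.29 in, y_c = 55.35 in

Part | A | x̄ᵢ | ȳᵢ | A·x̄ᵢ | A·ȳᵢ
bottom flange | 1980.00 | 61.00 | 11.00 | 120780.00 | 21780.00
web | 1920.00 | 8.00 | 82.00 | 15360.00 | 157440.00
top flange | 400.00 | -4.00 | 147.00 | -1600.00 | 58800.00
Σ | 4300.00 |  |  | 134540.00 | 238020.00
x_c = 134540.00 / 4300.00 = 31.29 in
y_c = 238020.00 / 4300.00 = 55.35 in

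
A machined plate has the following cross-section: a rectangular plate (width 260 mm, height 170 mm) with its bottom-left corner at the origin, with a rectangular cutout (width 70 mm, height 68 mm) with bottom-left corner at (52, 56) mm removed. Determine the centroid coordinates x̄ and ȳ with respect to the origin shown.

plate: A = 260 × 170 = 44200.00, centroid at (130.00, 85.00).
hole: A = −(70 × 68) = -4760.00, centroid at (87.00, 90.00).
ΣA = 39440.00 mm², ΣAx̄ = 5331880.00 mm³, ΣAȳ = 3328600.00 mm³.
x̄ = 5331880.00/39440.00 = 135.19 mm; ȳ = 3328600.00/39440.00 = 84.40 mm.

x̄ = 135.19 mm, ȳ = 84.40 mm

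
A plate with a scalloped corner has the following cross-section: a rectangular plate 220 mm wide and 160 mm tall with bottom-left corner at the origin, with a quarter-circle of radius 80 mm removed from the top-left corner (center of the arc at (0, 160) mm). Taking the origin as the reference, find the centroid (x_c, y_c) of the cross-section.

x_c = 122.67 mm, y_c = 72.33 mm

Part | A | x̄ᵢ | ȳᵢ | A·x̄ᵢ | A·ȳᵢ
plate | 35200.00 | 110.00 | 80.00 | 3872000.00 | 2816000.00
removed quarter-circle | -5026.55 | 33.95 | 126.05 | -170666.67 | -633581.05
Σ | 30173.45 |  |  | 3701333.33 | 2182418.95
x_c = 3701333.33 / 30173.45 = 122.67 mm
y_c = 2182418.95 / 30173.45 = 72.33 mm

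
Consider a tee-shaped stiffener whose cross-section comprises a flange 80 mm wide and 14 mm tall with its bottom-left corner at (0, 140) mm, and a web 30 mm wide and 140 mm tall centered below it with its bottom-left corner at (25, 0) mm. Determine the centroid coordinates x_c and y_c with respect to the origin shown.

web: A = 30 × 140 = 4200.00, centroid at (40.00, 70.00).
flange: A = 80 × 14 = 1120.00, centroid at (40.00, 147.00).
ΣA = 5320.00 mm²
ΣAx_c = (4200.00)(40.00) + (1120.00)(40.00) = 212800.00 mm³
ΣAy_c = (4200.00)(70.00) + (1120.00)(147.00) = 458640.00 mm³
x_c = 212800.00 / 5320.00 = 40.00 mm
y_c = 458640.00 / 5320.00 = 86.21 mm

x_c = 40.00 mm, y_c = 86.21 mm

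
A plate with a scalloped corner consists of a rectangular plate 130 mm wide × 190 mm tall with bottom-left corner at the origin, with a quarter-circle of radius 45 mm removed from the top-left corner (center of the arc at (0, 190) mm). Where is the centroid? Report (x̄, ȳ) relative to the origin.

Part | A | x̄ᵢ | ȳᵢ | A·x̄ᵢ | A·ȳᵢ
plate | 24700.00 | 65.00 | 95.00 | 1605500.00 | 2346500.00
removed quarter-circle | -1590.43 | 19.10 | 170.90 | -30375.00 | -271806.94
Σ | 23109.57 |  |  | 1575125.00 | 2074693.06
x̄ = 1575125.00 / 23109.57 = 68.16 mm
ȳ = 2074693.06 / 23109.57 = 89.78 mm

x̄ = 68.16 mm, ȳ = 89.78 mm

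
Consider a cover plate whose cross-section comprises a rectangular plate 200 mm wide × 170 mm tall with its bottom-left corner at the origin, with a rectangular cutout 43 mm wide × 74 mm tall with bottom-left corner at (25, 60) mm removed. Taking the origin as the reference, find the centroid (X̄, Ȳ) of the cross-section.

plate: A = 200 × 170 = 34000.00, centroid at (100.00, 85.00).
hole: A = −(43 × 74) = -3182.00, centroid at (46.50, 97.00).
ΣA = 30818.00 mm², ΣAX̄ = 3252037.00 mm³, ΣAȲ = 2581346.00 mm³.
X̄ = 3252037.00/30818.00 = 105.52 mm; Ȳ = 2581346.00/30818.00 = 83.76 mm.

X̄ = 105.52 mm, Ȳ = 83.76 mm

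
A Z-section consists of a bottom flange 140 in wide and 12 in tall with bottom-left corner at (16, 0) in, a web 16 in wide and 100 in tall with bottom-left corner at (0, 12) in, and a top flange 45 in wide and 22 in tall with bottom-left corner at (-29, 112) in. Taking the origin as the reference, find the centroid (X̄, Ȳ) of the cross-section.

Part | A | x̄ᵢ | ȳᵢ | A·x̄ᵢ | A·ȳᵢ
bottom flange | 1680.00 | 86.00 | 6.00 | 144480.00 | 10080.00
web | 1600.00 | 8.00 | 62.00 | 12800.00 | 99200.00
top flange | 990.00 | -6.50 | 123.00 | -6435.00 | 121770.00
Σ | 4270.00 |  |  | 150845.00 | 231050.00
X̄ = 150845.00 / 4270.00 = 35.33 in
Ȳ = 231050.00 / 4270.00 = 54.11 in

X̄ = 35.33 in, Ȳ = 54.11 in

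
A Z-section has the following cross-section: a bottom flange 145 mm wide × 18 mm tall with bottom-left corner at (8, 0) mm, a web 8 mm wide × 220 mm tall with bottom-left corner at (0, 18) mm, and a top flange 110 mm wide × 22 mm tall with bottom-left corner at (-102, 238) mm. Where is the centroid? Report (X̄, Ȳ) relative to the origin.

X̄ = 15.23 mm, Ȳ = 125.38 mm

Part | A | x̄ᵢ | ȳᵢ | A·x̄ᵢ | A·ȳᵢ
bottom flange | 2610.00 | 80.50 | 9.00 | 210105.00 | 23490.00
web | 1760.00 | 4.00 | 128.00 | 7040.00 | 225280.00
top flange | 2420.00 | -47.00 | 249.00 | -113740.00 | 602580.00
Σ | 6790.00 |  |  | 103405.00 | 851350.00
X̄ = 103405.00 / 6790.00 = 15.23 mm
Ȳ = 851350.00 / 6790.00 = 125.38 mm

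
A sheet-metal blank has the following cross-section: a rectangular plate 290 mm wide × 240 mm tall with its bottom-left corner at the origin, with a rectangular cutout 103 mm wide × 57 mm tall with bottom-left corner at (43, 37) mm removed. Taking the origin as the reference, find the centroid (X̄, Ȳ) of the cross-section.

X̄ = 149.65 mm, Ȳ = 125.02 mm

plate: A = 290 × 240 = 69600.00, centroid at (145.00, 120.00).
hole: A = −(103 × 57) = -5871.00, centroid at (94.50, 65.50).
ΣA = 63729.00 mm², ΣAX̄ = 9537190.50 mm³, ΣAȲ = 7967449.50 mm³.
X̄ = 9537190.50/63729.00 = 149.65 mm; Ȳ = 7967449.50/63729.00 = 125.02 mm.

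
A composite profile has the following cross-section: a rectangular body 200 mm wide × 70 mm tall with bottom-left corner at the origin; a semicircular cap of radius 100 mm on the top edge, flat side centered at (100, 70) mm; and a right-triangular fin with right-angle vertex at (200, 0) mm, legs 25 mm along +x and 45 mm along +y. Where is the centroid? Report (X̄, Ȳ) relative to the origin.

X̄ = 102.01 mm, Ȳ = 74.81 mm

rectangular body: A = 200 × 70 = 14000.00, centroid at (100.00, 35.00).
semicircular top: A = ½π·100² = 15707.96, centroid at (100.00, 112.44).
triangular fin: A = ½·25·45 = 562.50, centroid at (208.33, 15.00).
ΣA = 30270.46 mm², ΣAX̄ = 3087983.83 mm³, ΣAȲ = 2264661.60 mm³.
X̄ = 3087983.83/30270.46 = 102.01 mm; Ȳ = 2264661.60/30270.46 = 74.81 mm.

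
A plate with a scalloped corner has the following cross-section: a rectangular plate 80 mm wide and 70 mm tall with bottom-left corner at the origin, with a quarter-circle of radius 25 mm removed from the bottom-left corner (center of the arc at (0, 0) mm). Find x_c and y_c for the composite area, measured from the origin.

x_c = 42.82 mm, y_c = 37.34 mm

plate: A = 80 × 70 = 5600.00, centroid at (40.00, 35.00).
removed quarter-circle: A = −¼π·25² = -490.87, centroid at (10.61, 10.61).
ΣA = 5109.13 mm², ΣAx_c = 218791.67 mm³, ΣAy_c = 190791.67 mm³.
x_c = 218791.67/5109.13 = 42.82 mm; y_c = 190791.67/5109.13 = 37.34 mm.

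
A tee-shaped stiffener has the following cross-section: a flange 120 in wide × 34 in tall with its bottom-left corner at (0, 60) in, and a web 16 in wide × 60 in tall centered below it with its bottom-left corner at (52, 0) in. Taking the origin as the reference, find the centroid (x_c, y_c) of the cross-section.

web: A = 16 × 60 = 960.00, centroid at (60.00, 30.00).
flange: A = 120 × 34 = 4080.00, centroid at (60.00, 77.00).
ΣA = 5040.00 in², ΣAx_c = 302400.00 in³, ΣAy_c = 342960.00 in³.
x_c = 302400.00/5040.00 = 60.00 in; y_c = 342960.00/5040.00 = 68.05 in.

x_c = 60.00 in, y_c = 68.05 in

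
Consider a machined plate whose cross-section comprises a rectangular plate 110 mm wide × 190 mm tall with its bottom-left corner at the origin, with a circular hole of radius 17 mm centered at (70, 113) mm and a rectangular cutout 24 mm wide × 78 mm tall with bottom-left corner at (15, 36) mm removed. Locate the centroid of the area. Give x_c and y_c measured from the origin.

x_c = 57.14 mm, y_c = 96.16 mm

plate: A = 110 × 190 = 20900.00, centroid at (55.00, 95.00).
hole 1: A = −π·17² = -907.92, centroid at (70.00, 113.00).
hole 2: A = −(24 × 78) = -1872.00, centroid at (27.00, 75.00).
ΣA = 18120.08 mm², ΣAx_c = 1035401.58 mm³, ΣAy_c = 1742505.01 mm³.
x_c = 1035401.58/18120.08 = 57.14 mm; y_c = 1742505.01/18120.08 = 96.16 mm.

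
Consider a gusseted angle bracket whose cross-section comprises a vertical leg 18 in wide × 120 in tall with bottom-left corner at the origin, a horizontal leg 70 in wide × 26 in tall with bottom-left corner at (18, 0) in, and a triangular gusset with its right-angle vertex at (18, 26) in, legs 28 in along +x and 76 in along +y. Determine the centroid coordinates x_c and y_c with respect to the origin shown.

vertical leg: A = 18 × 120 = 2160.00, centroid at (9.00, 60.00).
horizontal leg: A = 70 × 26 = 1820.00, centroid at (53.00, 13.00).
gusset: A = ½·28·76 = 1064.00, centroid at (27.33, 51.33).
ΣA = 5044.00 in², ΣAx_c = 144982.67 in³, ΣAy_c = 207878.67 in³.
x_c = 144982.67/5044.00 = 28.74 in; y_c = 207878.67/5044.00 = 41.21 in.

x_c = 28.74 in, y_c = 41.21 in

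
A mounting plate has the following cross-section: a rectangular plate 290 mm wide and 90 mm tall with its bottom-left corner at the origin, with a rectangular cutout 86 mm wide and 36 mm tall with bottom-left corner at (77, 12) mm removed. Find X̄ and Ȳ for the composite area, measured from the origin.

X̄ = 148.36 mm, Ȳ = 47.02 mm

Part | A | x̄ᵢ | ȳᵢ | A·x̄ᵢ | A·ȳᵢ
plate | 26100.00 | 145.00 | 45.00 | 3784500.00 | 1174500.00
hole | -3096.00 | 120.00 | 30.00 | -371520.00 | -92880.00
Σ | 23004.00 |  |  | 3412980.00 | 1081620.00
X̄ = 3412980.00 / 23004.00 = 148.36 mm
Ȳ = 1081620.00 / 23004.00 = 47.02 mm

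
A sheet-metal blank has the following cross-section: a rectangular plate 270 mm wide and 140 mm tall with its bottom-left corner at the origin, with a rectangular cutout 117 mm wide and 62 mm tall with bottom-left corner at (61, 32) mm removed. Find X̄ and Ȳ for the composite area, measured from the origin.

X̄ = 138.68 mm, Ȳ = 71.66 mm

plate: A = 270 × 140 = 37800.00, centroid at (135.00, 70.00).
hole: A = −(117 × 62) = -7254.00, centroid at (119.50, 63.00).
ΣA = 30546.00 mm²
ΣAX̄ = (37800.00)(135.00) + (-7254.00)(119.50) = 4236147.00 mm³
ΣAȲ = (37800.00)(70.00) + (-7254.00)(63.00) = 2188998.00 mm³
X̄ = 4236147.00 / 30546.00 = 138.68 mm
Ȳ = 2188998.00 / 30546.00 = 71.66 mm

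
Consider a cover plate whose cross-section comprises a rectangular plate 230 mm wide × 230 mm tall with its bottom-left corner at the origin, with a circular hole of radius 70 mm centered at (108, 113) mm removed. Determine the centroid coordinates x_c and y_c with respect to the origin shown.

plate: A = 230 × 230 = 52900.00, centroid at (115.00, 115.00).
hole: A = −π·70² = -15393.80, centroid at (108.00, 113.00).
ΣA = 37506.20 mm², ΣAx_c = 4420969.17 mm³, ΣAy_c = 4344000.15 mm³.
x_c = 4420969.17/37506.20 = 117.87 mm; y_c = 4344000.15/37506.20 = 115.82 mm.

x_c = 117.87 mm, y_c = 115.82 mm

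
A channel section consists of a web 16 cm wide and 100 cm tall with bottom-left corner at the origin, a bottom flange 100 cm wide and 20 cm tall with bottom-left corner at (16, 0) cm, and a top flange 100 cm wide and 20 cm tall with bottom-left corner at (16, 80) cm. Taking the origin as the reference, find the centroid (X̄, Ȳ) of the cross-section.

X̄ = 49.43 cm, Ȳ = 50.00 cm

Part | A | x̄ᵢ | ȳᵢ | A·x̄ᵢ | A·ȳᵢ
web | 1600.00 | 8.00 | 50.00 | 12800.00 | 80000.00
bottom flange | 2000.00 | 66.00 | 10.00 | 132000.00 | 20000.00
top flange | 2000.00 | 66.00 | 90.00 | 132000.00 | 180000.00
Σ | 5600.00 |  |  | 276800.00 | 280000.00
X̄ = 276800.00 / 5600.00 = 49.43 cm
Ȳ = 280000.00 / 5600.00 = 50.00 cm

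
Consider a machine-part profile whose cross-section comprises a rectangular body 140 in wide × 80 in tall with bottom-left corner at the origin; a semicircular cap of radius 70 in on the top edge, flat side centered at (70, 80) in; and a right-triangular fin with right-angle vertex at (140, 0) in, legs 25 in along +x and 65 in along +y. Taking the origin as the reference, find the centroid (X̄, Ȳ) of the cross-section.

rectangular body: A = 140 × 80 = 11200.00, centroid at (70.00, 40.00).
semicircular top: A = ½π·70² = 7696.90, centroid at (70.00, 109.71).
triangular fin: A = ½·25·65 = 812.50, centroid at (148.33, 21.67).
ΣA = 19709.40 in²
ΣAX̄ = (11200.00)(70.00) + (7696.90)(70.00) + (812.50)(148.33) = 1443303.97 in³
ΣAȲ = (11200.00)(40.00) + (7696.90)(109.71) + (812.50)(21.67) = 1310022.99 in³
X̄ = 1443303.97 / 19709.40 = 73.23 in
Ȳ = 1310022.99 / 19709.40 = 66.47 in

X̄ = 73.23 in, Ȳ = 66.47 in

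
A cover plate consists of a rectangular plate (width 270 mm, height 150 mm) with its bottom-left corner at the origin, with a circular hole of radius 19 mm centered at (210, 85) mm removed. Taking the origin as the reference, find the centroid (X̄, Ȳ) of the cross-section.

plate: A = 270 × 150 = 40500.00, centroid at (135.00, 75.00).
hole: A = −π·19² = -1134.11, centroid at (210.00, 85.00).
ΣA = 39365.89 mm²
ΣAX̄ = (40500.00)(135.00) + (-1134.11)(210.00) = 5229335.86 mm³
ΣAȲ = (40500.00)(75.00) + (-1134.11)(85.00) = 2941100.23 mm³
X̄ = 5229335.86 / 39365.89 = 132.84 mm
Ȳ = 2941100.23 / 39365.89 = 74.71 mm

X̄ = 132.84 mm, Ȳ = 74.71 mm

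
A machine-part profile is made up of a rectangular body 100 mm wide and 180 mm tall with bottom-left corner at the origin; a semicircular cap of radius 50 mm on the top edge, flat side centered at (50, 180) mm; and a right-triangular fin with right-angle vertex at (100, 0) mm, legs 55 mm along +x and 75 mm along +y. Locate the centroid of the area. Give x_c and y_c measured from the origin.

x_c = 55.87 mm, y_c = 102.62 mm

rectangular body: A = 100 × 180 = 18000.00, centroid at (50.00, 90.00).
semicircular top: A = ½π·50² = 3926.99, centroid at (50.00, 201.22).
triangular fin: A = ½·55·75 = 2062.50, centroid at (118.33, 25.00).
ΣA = 23989.49 mm²
ΣAx_c = (18000.00)(50.00) + (3926.99)(50.00) + (2062.50)(118.33) = 1340412.04 mm³
ΣAy_c = (18000.00)(90.00) + (3926.99)(201.22) + (2062.50)(25.00) = 2461754.18 mm³
x_c = 1340412.04 / 23989.49 = 55.87 mm
y_c = 2461754.18 / 23989.49 = 102.62 mm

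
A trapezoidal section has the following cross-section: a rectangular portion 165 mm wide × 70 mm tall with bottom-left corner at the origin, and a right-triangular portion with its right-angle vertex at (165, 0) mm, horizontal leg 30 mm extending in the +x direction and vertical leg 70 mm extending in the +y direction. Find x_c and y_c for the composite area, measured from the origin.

x_c = 90.21 mm, y_c = 34.03 mm

Part | A | x̄ᵢ | ȳᵢ | A·x̄ᵢ | A·ȳᵢ
rectangular portion | 11550.00 | 82.50 | 35.00 | 952875.00 | 404250.00
triangular portion | 1050.00 | 175.00 | 23.33 | 183750.00 | 24500.00
Σ | 12600.00 |  |  | 1136625.00 | 428750.00
x_c = 1136625.00 / 12600.00 = 90.21 mm
y_c = 428750.00 / 12600.00 = 34.03 mm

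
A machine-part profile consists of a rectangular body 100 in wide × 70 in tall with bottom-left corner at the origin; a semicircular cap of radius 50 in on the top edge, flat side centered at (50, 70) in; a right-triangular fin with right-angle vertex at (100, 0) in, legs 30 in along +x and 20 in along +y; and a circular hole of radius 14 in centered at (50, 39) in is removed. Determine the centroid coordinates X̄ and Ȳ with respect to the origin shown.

X̄ = 51.70 in, Ȳ = 54.77 in

rectangular body: A = 100 × 70 = 7000.00, centroid at (50.00, 35.00).
semicircular top: A = ½π·50² = 3926.99, centroid at (50.00, 91.22).
triangular fin: A = ½·30·20 = 300.00, centroid at (110.00, 6.67).
hole: A = −π·14² = -615.75, centroid at (50.00, 39.00).
ΣA = 10611.24 in²
ΣAX̄ = (7000.00)(50.00) + (3926.99)(50.00) + (300.00)(110.00) + (-615.75)(50.00) = 548561.93 in³
ΣAȲ = (7000.00)(35.00) + (3926.99)(91.22) + (300.00)(6.67) + (-615.75)(39.00) = 581208.36 in³
X̄ = 548561.93 / 10611.24 = 51.70 in
Ȳ = 581208.36 / 10611.24 = 54.77 in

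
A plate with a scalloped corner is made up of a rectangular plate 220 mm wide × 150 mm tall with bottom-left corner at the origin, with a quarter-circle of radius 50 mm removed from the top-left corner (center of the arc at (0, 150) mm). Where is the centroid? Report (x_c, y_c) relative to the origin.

plate: A = 220 × 150 = 33000.00, centroid at (110.00, 75.00).
removed quarter-circle: A = −¼π·50² = -1963.50, centroid at (21.22, 128.78).
ΣA = 31036.50 mm², ΣAx_c = 3588333.33 mm³, ΣAy_c = 2222142.36 mm³.
x_c = 3588333.33/31036.50 = 115.62 mm; y_c = 2222142.36/31036.50 = 71.60 mm.

x_c = 115.62 mm, y_c = 71.60 mm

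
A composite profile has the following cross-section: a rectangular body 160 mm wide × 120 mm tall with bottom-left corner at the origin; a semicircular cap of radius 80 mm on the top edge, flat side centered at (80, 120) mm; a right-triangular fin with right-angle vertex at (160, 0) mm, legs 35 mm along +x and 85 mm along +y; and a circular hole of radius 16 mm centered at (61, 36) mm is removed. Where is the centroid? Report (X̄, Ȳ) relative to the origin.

Part | A | x̄ᵢ | ȳᵢ | A·x̄ᵢ | A·ȳᵢ
rectangular body | 19200.00 | 80.00 | 60.00 | 1536000.00 | 1152000.00
semicircular top | 10053.10 | 80.00 | 153.95 | 804247.72 | 1547704.91
triangular fin | 1487.50 | 171.67 | 28.33 | 255354.17 | 42145.83
hole | -804.25 | 61.00 | 36.00 | -49059.11 | -28952.92
Σ | 29936.35 |  |  | 2546542.78 | 2712897.83
X̄ = 2546542.78 / 29936.35 = 85.07 mm
Ȳ = 2712897.83 / 29936.35 = 90.62 mm

X̄ = 85.07 mm, Ȳ = 90.62 mm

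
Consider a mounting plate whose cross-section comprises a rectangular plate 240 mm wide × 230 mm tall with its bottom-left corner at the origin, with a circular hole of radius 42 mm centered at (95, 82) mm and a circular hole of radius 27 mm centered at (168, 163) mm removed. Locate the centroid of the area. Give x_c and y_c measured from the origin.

x_c = 120.60 mm, y_c = 116.54 mm

plate: A = 240 × 230 = 55200.00, centroid at (120.00, 115.00).
hole 1: A = −π·42² = -5541.77, centroid at (95.00, 82.00).
hole 2: A = −π·27² = -2290.22, centroid at (168.00, 163.00).
ΣA = 47368.01 mm²
ΣAx_c = (55200.00)(120.00) + (-5541.77)(95.00) + (-2290.22)(168.00) = 5712774.77 mm³
ΣAy_c = (55200.00)(115.00) + (-5541.77)(82.00) + (-2290.22)(163.00) = 5520268.88 mm³
x_c = 5712774.77 / 47368.01 = 120.60 mm
y_c = 5520268.88 / 47368.01 = 116.54 mm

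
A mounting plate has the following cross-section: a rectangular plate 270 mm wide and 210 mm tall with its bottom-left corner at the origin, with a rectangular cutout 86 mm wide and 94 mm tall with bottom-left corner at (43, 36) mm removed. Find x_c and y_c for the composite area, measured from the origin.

Part | A | x̄ᵢ | ȳᵢ | A·x̄ᵢ | A·ȳᵢ
plate | 56700.00 | 135.00 | 105.00 | 7654500.00 | 5953500.00
hole | -8084.00 | 86.00 | 83.00 | -695224.00 | -670972.00
Σ | 48616.00 |  |  | 6959276.00 | 5282528.00
x_c = 6959276.00 / 48616.00 = 143.15 mm
y_c = 5282528.00 / 48616.00 = 108.66 mm

x_c = 143.15 mm, y_c = 108.66 mm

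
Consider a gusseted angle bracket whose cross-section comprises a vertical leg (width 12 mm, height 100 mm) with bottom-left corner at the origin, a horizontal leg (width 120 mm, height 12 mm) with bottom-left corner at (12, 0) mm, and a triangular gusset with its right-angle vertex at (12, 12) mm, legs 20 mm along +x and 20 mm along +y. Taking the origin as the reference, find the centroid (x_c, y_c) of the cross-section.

x_c = 40.36 mm, y_c = 25.48 mm

Part | A | x̄ᵢ | ȳᵢ | A·x̄ᵢ | A·ȳᵢ
vertical leg | 1200.00 | 6.00 | 50.00 | 7200.00 | 60000.00
horizontal leg | 1440.00 | 72.00 | 6.00 | 103680.00 | 8640.00
gusset | 200.00 | 18.67 | 18.67 | 3733.33 | 3733.33
Σ | 2840.00 |  |  | 114613.33 | 72373.33
x_c = 114613.33 / 2840.00 = 40.36 mm
y_c = 72373.33 / 2840.00 = 25.48 mm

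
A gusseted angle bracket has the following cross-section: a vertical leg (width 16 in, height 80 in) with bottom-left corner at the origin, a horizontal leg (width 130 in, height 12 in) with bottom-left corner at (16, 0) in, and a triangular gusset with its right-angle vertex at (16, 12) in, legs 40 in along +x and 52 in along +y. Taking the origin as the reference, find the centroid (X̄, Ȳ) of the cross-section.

X̄ = 43.07 in, Ȳ = 23.47 in

Part | A | x̄ᵢ | ȳᵢ | A·x̄ᵢ | A·ȳᵢ
vertical leg | 1280.00 | 8.00 | 40.00 | 10240.00 | 51200.00
horizontal leg | 1560.00 | 81.00 | 6.00 | 126360.00 | 9360.00
gusset | 1040.00 | 29.33 | 29.33 | 30506.67 | 30506.67
Σ | 3880.00 |  |  | 167106.67 | 91066.67
X̄ = 167106.67 / 3880.00 = 43.07 in
Ȳ = 91066.67 / 3880.00 = 23.47 in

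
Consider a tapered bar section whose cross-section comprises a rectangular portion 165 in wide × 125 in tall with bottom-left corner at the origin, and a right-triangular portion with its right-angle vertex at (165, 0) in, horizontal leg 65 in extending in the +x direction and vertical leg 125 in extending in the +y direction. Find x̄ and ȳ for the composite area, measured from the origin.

Part | A | x̄ᵢ | ȳᵢ | A·x̄ᵢ | A·ȳᵢ
rectangular portion | 20625.00 | 82.50 | 62.50 | 1701562.50 | 1289062.50
triangular portion | 4062.50 | 186.67 | 41.67 | 758333.33 | 169270.83
Σ | 24687.50 |  |  | 2459895.83 | 1458333.33
x̄ = 2459895.83 / 24687.50 = 99.64 in
ȳ = 1458333.33 / 24687.50 = 59.07 in

x̄ = 99.64 in, ȳ = 59.07 in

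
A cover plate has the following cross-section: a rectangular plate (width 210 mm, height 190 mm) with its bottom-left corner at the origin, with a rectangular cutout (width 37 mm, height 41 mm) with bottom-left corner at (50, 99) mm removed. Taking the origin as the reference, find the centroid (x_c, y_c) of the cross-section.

x_c = 106.44 mm, y_c = 94.03 mm

plate: A = 210 × 190 = 39900.00, centroid at (105.00, 95.00).
hole: A = −(37 × 41) = -1517.00, centroid at (68.50, 119.50).
ΣA = 38383.00 mm², ΣAx_c = 4085585.50 mm³, ΣAy_c = 3609218.50 mm³.
x_c = 4085585.50/38383.00 = 106.44 mm; y_c = 3609218.50/38383.00 = 94.03 mm.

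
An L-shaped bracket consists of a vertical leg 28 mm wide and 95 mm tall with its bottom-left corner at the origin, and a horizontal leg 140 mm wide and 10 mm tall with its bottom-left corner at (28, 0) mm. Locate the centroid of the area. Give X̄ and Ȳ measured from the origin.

X̄ = 42.97 mm, Ȳ = 32.84 mm

vertical leg: A = 28 × 95 = 2660.00, centroid at (14.00, 47.50).
horizontal leg: A = 140 × 10 = 1400.00, centroid at (98.00, 5.00).
ΣA = 4060.00 mm²
ΣAX̄ = (2660.00)(14.00) + (1400.00)(98.00) = 174440.00 mm³
ΣAȲ = (2660.00)(47.50) + (1400.00)(5.00) = 133350.00 mm³
X̄ = 174440.00 / 4060.00 = 42.97 mm
Ȳ = 133350.00 / 4060.00 = 32.84 mm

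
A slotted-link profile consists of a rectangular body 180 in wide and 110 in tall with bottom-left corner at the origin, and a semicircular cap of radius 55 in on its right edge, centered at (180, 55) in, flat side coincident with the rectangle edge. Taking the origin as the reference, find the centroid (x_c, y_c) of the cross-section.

rectangular body: A = 180 × 110 = 19800.00, centroid at (90.00, 55.00).
semicircular end: A = ½π·55² = 4751.66, centroid at (203.34, 55.00).
ΣA = 24551.66 in², ΣAx_c = 2748215.27 in³, ΣAy_c = 1350341.24 in³.
x_c = 2748215.27/24551.66 = 111.94 in; y_c = 1350341.24/24551.66 = 55.00 in.

x_c = 111.94 in, y_c = 55.00 in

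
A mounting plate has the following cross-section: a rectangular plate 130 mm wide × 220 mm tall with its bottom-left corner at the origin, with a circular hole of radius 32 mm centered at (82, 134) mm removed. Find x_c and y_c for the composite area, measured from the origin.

plate: A = 130 × 220 = 28600.00, centroid at (65.00, 110.00).
hole: A = −π·32² = -3216.99, centroid at (82.00, 134.00).
ΣA = 25383.01 mm², ΣAx_c = 1595206.75 mm³, ΣAy_c = 2714923.22 mm³.
x_c = 1595206.75/25383.01 = 62.85 mm; y_c = 2714923.22/25383.01 = 106.96 mm.

x_c = 62.85 mm, y_c = 106.96 mm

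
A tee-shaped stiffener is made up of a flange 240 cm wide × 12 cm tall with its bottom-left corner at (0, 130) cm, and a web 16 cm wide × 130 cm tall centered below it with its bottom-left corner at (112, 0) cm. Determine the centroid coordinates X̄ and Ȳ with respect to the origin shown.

X̄ = 120.00 cm, Ȳ = 106.23 cm

Part | A | x̄ᵢ | ȳᵢ | A·x̄ᵢ | A·ȳᵢ
web | 2080.00 | 120.00 | 65.00 | 249600.00 | 135200.00
flange | 2880.00 | 120.00 | 136.00 | 345600.00 | 391680.00
Σ | 4960.00 |  |  | 595200.00 | 526880.00
X̄ = 595200.00 / 4960.00 = 120.00 cm
Ȳ = 526880.00 / 4960.00 = 106.23 cm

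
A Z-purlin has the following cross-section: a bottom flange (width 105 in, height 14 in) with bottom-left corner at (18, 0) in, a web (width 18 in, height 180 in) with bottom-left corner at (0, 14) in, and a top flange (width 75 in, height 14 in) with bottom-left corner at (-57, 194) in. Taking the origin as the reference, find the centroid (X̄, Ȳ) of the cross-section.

bottom flange: A = 105 × 14 = 1470.00, centroid at (70.50, 7.00).
web: A = 18 × 180 = 3240.00, centroid at (9.00, 104.00).
top flange: A = 75 × 14 = 1050.00, centroid at (-19.50, 201.00).
ΣA = 5760.00 in², ΣAX̄ = 112320.00 in³, ΣAȲ = 558300.00 in³.
X̄ = 112320.00/5760.00 = 19.50 in; Ȳ = 558300.00/5760.00 = 96.93 in.

X̄ = 19.50 in, Ȳ = 96.93 in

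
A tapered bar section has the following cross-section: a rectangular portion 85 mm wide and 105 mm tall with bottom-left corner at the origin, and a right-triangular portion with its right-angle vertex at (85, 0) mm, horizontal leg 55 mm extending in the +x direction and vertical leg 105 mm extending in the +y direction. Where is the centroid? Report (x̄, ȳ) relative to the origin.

Part | A | x̄ᵢ | ȳᵢ | A·x̄ᵢ | A·ȳᵢ
rectangular portion | 8925.00 | 42.50 | 52.50 | 379312.50 | 468562.50
triangular portion | 2887.50 | 103.33 | 35.00 | 298375.00 | 101062.50
Σ | 11812.50 |  |  | 677687.50 | 569625.00
x̄ = 677687.50 / 11812.50 = 57.37 mm
ȳ = 569625.00 / 11812.50 = 48.22 mm

x̄ = 57.37 mm, ȳ = 48.22 mm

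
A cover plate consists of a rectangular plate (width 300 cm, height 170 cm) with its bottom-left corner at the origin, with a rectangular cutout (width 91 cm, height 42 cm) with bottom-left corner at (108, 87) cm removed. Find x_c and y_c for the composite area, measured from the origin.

Part | A | x̄ᵢ | ȳᵢ | A·x̄ᵢ | A·ȳᵢ
plate | 51000.00 | 150.00 | 85.00 | 7650000.00 | 4335000.00
hole | -3822.00 | 153.50 | 108.00 | -586677.00 | -412776.00
Σ | 47178.00 |  |  | 7063323.00 | 3922224.00
x_c = 7063323.00 / 47178.00 = 149.72 cm
y_c = 3922224.00 / 47178.00 = 83.14 cm

x_c = 149.72 cm, y_c = 83.14 cm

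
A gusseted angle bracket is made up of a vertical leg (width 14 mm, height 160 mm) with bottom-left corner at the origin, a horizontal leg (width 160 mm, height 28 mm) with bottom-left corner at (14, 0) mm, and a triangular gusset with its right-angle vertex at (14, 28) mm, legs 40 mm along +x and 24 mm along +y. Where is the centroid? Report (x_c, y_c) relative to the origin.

vertical leg: A = 14 × 160 = 2240.00, centroid at (7.00, 80.00).
horizontal leg: A = 160 × 28 = 4480.00, centroid at (94.00, 14.00).
gusset: A = ½·40·24 = 480.00, centroid at (27.33, 36.00).
ΣA = 7200.00 mm², ΣAx_c = 449920.00 mm³, ΣAy_c = 259200.00 mm³.
x_c = 449920.00/7200.00 = 62.49 mm; y_c = 259200.00/7200.00 = 36.00 mm.

x_c = 62.49 mm, y_c = 36.00 mm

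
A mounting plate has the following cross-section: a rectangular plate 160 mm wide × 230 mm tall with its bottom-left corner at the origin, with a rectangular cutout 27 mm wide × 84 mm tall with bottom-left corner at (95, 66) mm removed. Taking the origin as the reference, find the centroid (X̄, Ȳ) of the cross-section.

X̄ = 78.13 mm, Ȳ = 115.46 mm

plate: A = 160 × 230 = 36800.00, centroid at (80.00, 115.00).
hole: A = −(27 × 84) = -2268.00, centroid at (108.50, 108.00).
ΣA = 34532.00 mm², ΣAX̄ = 2697922.00 mm³, ΣAȲ = 3987056.00 mm³.
X̄ = 2697922.00/34532.00 = 78.13 mm; Ȳ = 3987056.00/34532.00 = 115.46 mm.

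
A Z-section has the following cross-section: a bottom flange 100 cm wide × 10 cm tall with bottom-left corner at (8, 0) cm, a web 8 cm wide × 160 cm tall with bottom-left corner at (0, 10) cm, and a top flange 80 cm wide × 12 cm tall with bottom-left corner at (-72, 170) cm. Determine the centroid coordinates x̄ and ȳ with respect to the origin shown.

bottom flange: A = 100 × 10 = 1000.00, centroid at (58.00, 5.00).
web: A = 8 × 160 = 1280.00, centroid at (4.00, 90.00).
top flange: A = 80 × 12 = 960.00, centroid at (-32.00, 176.00).
ΣA = 3240.00 cm², ΣAx̄ = 32400.00 cm³, ΣAȳ = 289160.00 cm³.
x̄ = 32400.00/3240.00 = 10.00 cm; ȳ = 289160.00/3240.00 = 89.25 cm.

x̄ = 10.00 cm, ȳ = 89.25 cm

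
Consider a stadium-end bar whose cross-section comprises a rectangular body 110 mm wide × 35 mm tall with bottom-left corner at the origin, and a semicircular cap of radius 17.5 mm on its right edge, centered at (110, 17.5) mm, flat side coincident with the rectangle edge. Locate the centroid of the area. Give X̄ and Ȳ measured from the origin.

X̄ = 61.93 mm, Ȳ = 17.50 mm

rectangular body: A = 110 × 35 = 3850.00, centroid at (55.00, 17.50).
semicircular end: A = ½π·17.5² = 481.06, centroid at (117.43, 17.50).
ΣA = 4331.06 mm²
ΣAX̄ = (3850.00)(55.00) + (481.06)(117.43) = 268239.12 mm³
ΣAȲ = (3850.00)(17.50) + (481.06)(17.50) = 75793.49 mm³
X̄ = 268239.12 / 4331.06 = 61.93 mm
Ȳ = 75793.49 / 4331.06 = 17.50 mm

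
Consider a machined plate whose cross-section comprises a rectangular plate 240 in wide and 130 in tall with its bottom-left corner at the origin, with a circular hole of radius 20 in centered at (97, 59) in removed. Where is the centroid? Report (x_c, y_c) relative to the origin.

x_c = 120.97 in, y_c = 65.25 in

plate: A = 240 × 130 = 31200.00, centroid at (120.00, 65.00).
hole: A = −π·20² = -1256.64, centroid at (97.00, 59.00).
ΣA = 29943.36 in², ΣAx_c = 3622106.21 in³, ΣAy_c = 1953858.41 in³.
x_c = 3622106.21/29943.36 = 120.97 in; y_c = 1953858.41/29943.36 = 65.25 in.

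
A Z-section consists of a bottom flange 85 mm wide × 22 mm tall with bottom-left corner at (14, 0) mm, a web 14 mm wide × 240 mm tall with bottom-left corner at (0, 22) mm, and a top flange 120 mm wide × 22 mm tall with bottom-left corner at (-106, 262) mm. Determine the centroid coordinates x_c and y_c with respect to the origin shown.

x_c = 0.98 mm, y_c = 154.82 mm

bottom flange: A = 85 × 22 = 1870.00, centroid at (56.50, 11.00).
web: A = 14 × 240 = 3360.00, centroid at (7.00, 142.00).
top flange: A = 120 × 22 = 2640.00, centroid at (-46.00, 273.00).
ΣA = 7870.00 mm², ΣAx_c = 7735.00 mm³, ΣAy_c = 1218410.00 mm³.
x_c = 7735.00/7870.00 = 0.98 mm; y_c = 1218410.00/7870.00 = 154.82 mm.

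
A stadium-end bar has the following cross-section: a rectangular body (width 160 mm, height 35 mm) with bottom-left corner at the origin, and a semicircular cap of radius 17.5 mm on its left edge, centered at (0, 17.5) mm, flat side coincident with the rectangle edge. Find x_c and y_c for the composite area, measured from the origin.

x_c = 73.08 mm, y_c = 17.50 mm

rectangular body: A = 160 × 35 = 5600.00, centroid at (80.00, 17.50).
semicircular end: A = ½π·17.5² = 481.06, centroid at (-7.43, 17.50).
ΣA = 6081.06 mm²
ΣAx_c = (5600.00)(80.00) + (481.06)(-7.43) = 444427.08 mm³
ΣAy_c = (5600.00)(17.50) + (481.06)(17.50) = 106418.49 mm³
x_c = 444427.08 / 6081.06 = 73.08 mm
y_c = 106418.49 / 6081.06 = 17.50 mm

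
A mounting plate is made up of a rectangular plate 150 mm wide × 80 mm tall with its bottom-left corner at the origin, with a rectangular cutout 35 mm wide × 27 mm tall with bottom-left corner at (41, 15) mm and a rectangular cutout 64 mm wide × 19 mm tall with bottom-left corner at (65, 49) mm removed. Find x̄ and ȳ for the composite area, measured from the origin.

x̄ = 73.87 mm, ȳ = 38.82 mm

plate: A = 150 × 80 = 12000.00, centroid at (75.00, 40.00).
hole 1: A = −(35 × 27) = -945.00, centroid at (58.50, 28.50).
hole 2: A = −(64 × 19) = -1216.00, centroid at (97.00, 58.50).
ΣA = 9839.00 mm²
ΣAx̄ = (12000.00)(75.00) + (-945.00)(58.50) + (-1216.00)(97.00) = 726765.50 mm³
ΣAȳ = (12000.00)(40.00) + (-945.00)(28.50) + (-1216.00)(58.50) = 381931.50 mm³
x̄ = 726765.50 / 9839.00 = 73.87 mm
ȳ = 381931.50 / 9839.00 = 38.82 mm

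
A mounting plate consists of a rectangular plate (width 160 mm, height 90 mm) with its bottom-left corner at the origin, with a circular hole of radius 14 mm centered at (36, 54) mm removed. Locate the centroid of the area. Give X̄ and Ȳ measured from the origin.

plate: A = 160 × 90 = 14400.00, centroid at (80.00, 45.00).
hole: A = −π·14² = -615.75, centroid at (36.00, 54.00).
ΣA = 13784.25 mm²
ΣAX̄ = (14400.00)(80.00) + (-615.75)(36.00) = 1129832.92 mm³
ΣAȲ = (14400.00)(45.00) + (-615.75)(54.00) = 614749.38 mm³
X̄ = 1129832.92 / 13784.25 = 81.97 mm
Ȳ = 614749.38 / 13784.25 = 44.60 mm

X̄ = 81.97 mm, Ȳ = 44.60 mm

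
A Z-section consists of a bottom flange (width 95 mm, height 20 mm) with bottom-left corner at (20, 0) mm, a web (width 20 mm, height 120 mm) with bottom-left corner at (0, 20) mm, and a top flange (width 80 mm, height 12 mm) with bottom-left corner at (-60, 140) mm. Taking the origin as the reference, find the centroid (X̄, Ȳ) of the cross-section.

Part | A | x̄ᵢ | ȳᵢ | A·x̄ᵢ | A·ȳᵢ
bottom flange | 1900.00 | 67.50 | 10.00 | 128250.00 | 19000.00
web | 2400.00 | 10.00 | 80.00 | 24000.00 | 192000.00
top flange | 960.00 | -20.00 | 146.00 | -19200.00 | 140160.00
Σ | 5260.00 |  |  | 133050.00 | 351160.00
X̄ = 133050.00 / 5260.00 = 25.29 mm
Ȳ = 351160.00 / 5260.00 = 66.76 mm

X̄ = 25.29 mm, Ȳ = 66.76 mm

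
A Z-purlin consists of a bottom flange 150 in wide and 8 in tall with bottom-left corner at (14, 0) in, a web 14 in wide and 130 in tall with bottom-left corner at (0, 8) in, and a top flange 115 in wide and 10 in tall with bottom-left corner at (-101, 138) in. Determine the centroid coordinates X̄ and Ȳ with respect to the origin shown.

X̄ = 16.67 in, Ȳ = 72.45 in

Part | A | x̄ᵢ | ȳᵢ | A·x̄ᵢ | A·ȳᵢ
bottom flange | 1200.00 | 89.00 | 4.00 | 106800.00 | 4800.00
web | 1820.00 | 7.00 | 73.00 | 12740.00 | 132860.00
top flange | 1150.00 | -43.50 | 143.00 | -50025.00 | 164450.00
Σ | 4170.00 |  |  | 69515.00 | 302110.00
X̄ = 69515.00 / 4170.00 = 16.67 in
Ȳ = 302110.00 / 4170.00 = 72.45 in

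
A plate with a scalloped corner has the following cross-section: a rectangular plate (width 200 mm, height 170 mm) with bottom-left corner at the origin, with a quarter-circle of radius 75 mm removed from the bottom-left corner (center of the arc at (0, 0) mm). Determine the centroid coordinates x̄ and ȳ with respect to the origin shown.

plate: A = 200 × 170 = 34000.00, centroid at (100.00, 85.00).
removed quarter-circle: A = −¼π·75² = -4417.86, centroid at (31.83, 31.83).
ΣA = 29582.14 mm²
ΣAx̄ = (34000.00)(100.00) + (-4417.86)(31.83) = 3259375.00 mm³
ΣAȳ = (34000.00)(85.00) + (-4417.86)(31.83) = 2749375.00 mm³
x̄ = 3259375.00 / 29582.14 = 110.18 mm
ȳ = 2749375.00 / 29582.14 = 92.94 mm

x̄ = 110.18 mm, ȳ = 92.94 mm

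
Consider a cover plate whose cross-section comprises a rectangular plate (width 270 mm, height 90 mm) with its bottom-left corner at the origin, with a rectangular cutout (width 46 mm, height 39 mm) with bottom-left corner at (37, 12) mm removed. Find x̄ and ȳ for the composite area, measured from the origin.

x̄ = 140.98 mm, ȳ = 46.08 mm

plate: A = 270 × 90 = 24300.00, centroid at (135.00, 45.00).
hole: A = −(46 × 39) = -1794.00, centroid at (60.00, 31.50).
ΣA = 22506.00 mm², ΣAx̄ = 3172860.00 mm³, ΣAȳ = 1036989.00 mm³.
x̄ = 3172860.00/22506.00 = 140.98 mm; ȳ = 1036989.00/22506.00 = 46.08 mm.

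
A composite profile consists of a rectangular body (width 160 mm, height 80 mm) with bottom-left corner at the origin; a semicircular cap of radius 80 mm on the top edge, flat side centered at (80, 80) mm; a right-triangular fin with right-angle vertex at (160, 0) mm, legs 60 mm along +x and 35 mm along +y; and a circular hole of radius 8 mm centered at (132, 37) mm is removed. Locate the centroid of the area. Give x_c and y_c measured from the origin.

x_c = 83.99 mm, y_c = 70.14 mm

Part | A | x̄ᵢ | ȳᵢ | A·x̄ᵢ | A·ȳᵢ
rectangular body | 12800.00 | 80.00 | 40.00 | 1024000.00 | 512000.00
semicircular top | 10053.10 | 80.00 | 113.95 | 804247.72 | 1145581.05
triangular fin | 1050.00 | 180.00 | 11.67 | 189000.00 | 12250.00
hole | -201.06 | 132.00 | 37.00 | -26540.17 | -7439.29
Σ | 23702.03 |  |  | 1990707.54 | 1662391.76
x_c = 1990707.54 / 23702.03 = 83.99 mm
y_c = 1662391.76 / 23702.03 = 70.14 mm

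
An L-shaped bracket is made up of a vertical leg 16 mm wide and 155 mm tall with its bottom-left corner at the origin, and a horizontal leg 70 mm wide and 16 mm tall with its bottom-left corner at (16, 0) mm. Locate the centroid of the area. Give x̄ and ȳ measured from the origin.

x̄ = 21.38 mm, ȳ = 55.88 mm

vertical leg: A = 16 × 155 = 2480.00, centroid at (8.00, 77.50).
horizontal leg: A = 70 × 16 = 1120.00, centroid at (51.00, 8.00).
ΣA = 3600.00 mm²
ΣAx̄ = (2480.00)(8.00) + (1120.00)(51.00) = 76960.00 mm³
ΣAȳ = (2480.00)(77.50) + (1120.00)(8.00) = 201160.00 mm³
x̄ = 76960.00 / 3600.00 = 21.38 mm
ȳ = 201160.00 / 3600.00 = 55.88 mm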